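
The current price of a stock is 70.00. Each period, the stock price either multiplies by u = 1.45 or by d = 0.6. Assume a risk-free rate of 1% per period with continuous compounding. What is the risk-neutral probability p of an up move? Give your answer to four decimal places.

p = 0.4824

Risk-neutral probability p = (e^0.01 − 0.6)/(1.45 − 0.6) = 0.4101/0.8500 = 0.4824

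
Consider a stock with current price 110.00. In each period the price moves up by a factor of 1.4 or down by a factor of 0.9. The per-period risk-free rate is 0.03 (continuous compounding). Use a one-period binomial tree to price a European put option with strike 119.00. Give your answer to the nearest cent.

14.34

Risk-neutral probability p = (e^0.03 − 0.9)/(1.4 − 0.9) = 0.1305/0.5000 = 0.2609
Terminal stock prices: S_u = 154, S_d = 99
Terminal payoffs (K − S): max(-35, 0) = 0, max(20, 0) = 20
Node 0 (S = 110): V_0 = e^(−0.03)·[0.2609·0.0000 + 0.7391·20.0000] = 14.3449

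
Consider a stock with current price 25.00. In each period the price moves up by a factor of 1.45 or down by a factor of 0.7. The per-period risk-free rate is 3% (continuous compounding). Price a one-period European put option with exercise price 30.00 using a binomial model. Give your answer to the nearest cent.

6.79

Risk-neutral probability p = (e^0.03 − 0.7)/(1.45 − 0.7) = 0.3305/0.7500 = 0.4406
Terminal stock prices: S_u = 36.25, S_d = 17.5
Terminal payoffs (K − S): max(-6.25, 0) = 0, max(12.5, 0) = 12.5
Node 0 (S = 25): V_0 = e^(−0.03)·[0.4406·0.0000 + 0.5594·12.5000] = 6.7858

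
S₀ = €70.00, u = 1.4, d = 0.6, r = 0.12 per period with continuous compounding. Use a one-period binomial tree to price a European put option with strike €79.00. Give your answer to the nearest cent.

€11.18

Risk-neutral probability p = (e^0.12 − 0.6)/(1.4 − 0.6) = 0.5275/0.8000 = 0.6594
Terminal stock prices: S_u = 98, S_d = 42
Terminal payoffs (K − S): max(-19, 0) = 0, max(37, 0) = 37
Node 0 (S = 70): V_0 = e^(−0.12)·[0.6594·0.0000 + 0.3406·37.0000] = 11.1781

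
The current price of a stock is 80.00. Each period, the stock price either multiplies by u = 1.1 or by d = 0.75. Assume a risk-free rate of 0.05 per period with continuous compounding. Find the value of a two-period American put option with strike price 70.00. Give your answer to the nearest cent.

1.76

Risk-neutral probability p = (e^0.05 − 0.75)/(1.1 − 0.75) = 0.3013/0.3500 = 0.8608
Terminal stock prices: S_uu = 96.8, S_ud = 66, S_dd = 45
Terminal payoffs (K − S): max(-26.8, 0) = 0, max(4, 0) = 4, max(25, 0) = 25
Node u (S = 88): continuation = e^(−0.05)·[0.8608·0.0000 + 0.1392·4.0000] = 0.5297; exercise value = 0.0000 ≤ continuation, so V_u = 0.5297
Node d (S = 60): continuation = e^(−0.05)·[0.8608·4.0000 + 0.1392·25.0000] = 6.5861; exercise value = 10.0000 > continuation, so V_d = 10.0000 (exercise)
Node 0 (S = 80): continuation = e^(−0.05)·[0.8608·0.5297 + 0.1392·10.0000] = 1.7581; exercise value = 0.0000 ≤ continuation, so V_0 = 1.7581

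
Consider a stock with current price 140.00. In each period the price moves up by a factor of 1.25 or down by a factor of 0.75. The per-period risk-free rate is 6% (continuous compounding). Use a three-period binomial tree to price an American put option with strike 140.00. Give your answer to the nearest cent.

Risk-neutral probability p = (e^0.06 − 0.75)/(1.25 − 0.75) = 0.3118/0.5000 = 0.6237
Terminal stock prices: S_uuu = 273.4, S_uud = 164.1, S_udd = 98.44, S_ddd = 59.06
Terminal payoffs (K − S): max(-133.4, 0) = 0, max(-24.06, 0) = 0, max(41.56, 0) = 41.56, max(80.94, 0) = 80.94
Node uu (S = 218.8): continuation = e^(−0.06)·[0.6237·0.0000 + 0.3763·0.0000] = 0.0000; exercise value = 0.0000 ≤ continuation, so V_uu = 0.0000
Node ud (S = 131.2): continuation = e^(−0.06)·[0.6237·0.0000 + 0.3763·41.5625] = 14.7302; exercise value = 8.7500 ≤ continuation, so V_ud = 14.7302
Node dd (S = 78.75): continuation = e^(−0.06)·[0.6237·41.5625 + 0.3763·80.9375] = 53.0970; exercise value = 61.2500 > continuation, so V_dd = 61.2500 (exercise)
Node u (S = 175): continuation = e^(−0.06)·[0.6237·0.0000 + 0.3763·14.7302] = 5.2206; exercise value = 0.0000 ≤ continuation, so V_u = 5.2206
Node d (S = 105): continuation = e^(−0.06)·[0.6237·14.7302 + 0.3763·61.2500] = 30.3595; exercise value = 35.0000 > continuation, so V_d = 35.0000 (exercise)
Node 0 (S = 140): continuation = e^(−0.06)·[0.6237·5.2206 + 0.3763·35.0000] = 15.4707; exercise value = 0.0000 ≤ continuation, so V_0 = 15.4707

15.47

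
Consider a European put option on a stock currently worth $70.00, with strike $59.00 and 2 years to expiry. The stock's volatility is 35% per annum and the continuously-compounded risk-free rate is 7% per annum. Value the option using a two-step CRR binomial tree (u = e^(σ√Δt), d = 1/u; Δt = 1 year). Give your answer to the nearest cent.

CRR parameters: u = e^(σ√Δt) = e^(0.35·√1) = 1.4191, d = 1/u = 0.7047
Per-period rate: rΔt = 0.07·1 = 0.07, so R = e^0.07 = 1.0725
Risk-neutral probability p = (e^0.07 − 0.7047)/(1.4191 − 0.7047) = 0.3678/0.7144 = 0.5149
Terminal stock prices: S_uu = 141, S_ud = 70, S_dd = 34.76
Terminal payoffs (K − S): max(-81.96, 0) = 0, max(-11, 0) = 0, max(24.24, 0) = 24.24
Node u (S = 99.33): V_u = e^(−0.07)·[0.5149·0.0000 + 0.4851·0.0000] = 0.0000
Node d (S = 49.33): V_d = e^(−0.07)·[0.5149·0.0000 + 0.4851·24.2390] = 10.9639
Node 0 (S = 70): V_0 = e^(−0.07)·[0.5149·0.0000 + 0.4851·10.9639] = 4.9592

$4.96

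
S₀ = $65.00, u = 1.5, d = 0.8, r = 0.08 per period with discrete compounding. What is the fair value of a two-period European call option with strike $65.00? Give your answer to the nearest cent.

$16.50

Risk-neutral probability p = (1 + 0.08 − 0.8)/(1.5 − 0.8) = 0.2800/0.7000 = 0.4000
Terminal stock prices: S_uu = 146.2, S_ud = 78, S_dd = 41.6
Terminal payoffs (S − K): max(81.25, 0) = 81.25, max(13, 0) = 13, max(-23.4, 0) = 0
Node u (S = 97.5): V_u = 1/1.08·[0.4000·81.2500 + 0.6000·13.0000] = 37.3148
Node d (S = 52): V_d = 1/1.08·[0.4000·13.0000 + 0.6000·0.0000] = 4.8148
Node 0 (S = 65): V_0 = 1/1.08·[0.4000·37.3148 + 0.6000·4.8148] = 16.4952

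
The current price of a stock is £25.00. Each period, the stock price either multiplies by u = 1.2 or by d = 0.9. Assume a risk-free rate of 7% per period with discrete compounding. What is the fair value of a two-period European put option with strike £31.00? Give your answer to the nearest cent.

Risk-neutral probability p = (1 + 0.07 − 0.9)/(1.2 − 0.9) = 0.1700/0.3000 = 0.5667
Terminal stock prices: S_uu = 36, S_ud = 27, S_dd = 20.25
Terminal payoffs (K − S): max(-5, 0) = 0, max(4, 0) = 4, max(10.75, 0) = 10.75
Node u (S = 30): V_u = 1/1.07·[0.5667·0.0000 + 0.4333·4.0000] = 1.6199
Node d (S = 22.5): V_d = 1/1.07·[0.5667·4.0000 + 0.4333·10.7500] = 6.4720
Node 0 (S = 25): V_0 = 1/1.07·[0.5667·1.6199 + 0.4333·6.4720] = 3.4790

£3.48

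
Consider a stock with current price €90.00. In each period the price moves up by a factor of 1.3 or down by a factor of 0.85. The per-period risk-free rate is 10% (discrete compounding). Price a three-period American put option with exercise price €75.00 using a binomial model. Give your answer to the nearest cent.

Risk-neutral probability p = (1 + 0.1 − 0.85)/(1.3 − 0.85) = 0.2500/0.4500 = 0.5556
Terminal stock prices: S_uuu = 197.7, S_uud = 129.3, S_udd = 84.53, S_ddd = 55.27
Terminal payoffs (K − S): max(-122.7, 0) = 0, max(-54.29, 0) = 0, max(-9.532, 0) = 0, max(19.73, 0) = 19.73
Node uu (S = 152.1): continuation = 1/1.1·[0.5556·0.0000 + 0.4444·0.0000] = 0.0000; exercise value = 0.0000 ≤ continuation, so V_uu = 0.0000
Node ud (S = 99.45): continuation = 1/1.1·[0.5556·0.0000 + 0.4444·0.0000] = 0.0000; exercise value = 0.0000 ≤ continuation, so V_ud = 0.0000
Node dd (S = 65.02): continuation = 1/1.1·[0.5556·0.0000 + 0.4444·19.7288] = 7.9712; exercise value = 9.9750 > continuation, so V_dd = 9.9750 (exercise)
Node u (S = 117): continuation = 1/1.1·[0.5556·0.0000 + 0.4444·0.0000] = 0.0000; exercise value = 0.0000 ≤ continuation, so V_u = 0.0000
Node d (S = 76.5): continuation = 1/1.1·[0.5556·0.0000 + 0.4444·9.9750] = 4.0303; exercise value = 0.0000 ≤ continuation, so V_d = 4.0303
Node 0 (S = 90): continuation = 1/1.1·[0.5556·0.0000 + 0.4444·4.0303] = 1.6284; exercise value = 0.0000 ≤ continuation, so V_0 = 1.6284

€1.63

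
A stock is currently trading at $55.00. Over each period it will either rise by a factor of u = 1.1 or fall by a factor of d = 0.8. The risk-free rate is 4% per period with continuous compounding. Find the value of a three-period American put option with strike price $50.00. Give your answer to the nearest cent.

$1.45

Risk-neutral probability p = (e^0.04 − 0.8)/(1.1 − 0.8) = 0.2408/0.3000 = 0.8027
Terminal stock prices: S_uuu = 73.21, S_uud = 53.24, S_udd = 38.72, S_ddd = 28.16
Terminal payoffs (K − S): max(-23.21, 0) = 0, max(-3.24, 0) = 0, max(11.28, 0) = 11.28, max(21.84, 0) = 21.84
Node uu (S = 66.55): continuation = e^(−0.04)·[0.8027·0.0000 + 0.1973·0.0000] = 0.0000; exercise value = 0.0000 ≤ continuation, so V_uu = 0.0000
Node ud (S = 48.4): continuation = e^(−0.04)·[0.8027·0.0000 + 0.1973·11.2800] = 2.1383; exercise value = 1.6000 ≤ continuation, so V_ud = 2.1383
Node dd (S = 35.2): continuation = e^(−0.04)·[0.8027·11.2800 + 0.1973·21.8400] = 12.8395; exercise value = 14.8000 > continuation, so V_dd = 14.8000 (exercise)
Node u (S = 60.5): continuation = e^(−0.04)·[0.8027·0.0000 + 0.1973·2.1383] = 0.4053; exercise value = 0.0000 ≤ continuation, so V_u = 0.4053
Node d (S = 44): continuation = e^(−0.04)·[0.8027·2.1383 + 0.1973·14.8000] = 4.4546; exercise value = 6.0000 > continuation, so V_d = 6.0000 (exercise)
Node 0 (S = 55): continuation = e^(−0.04)·[0.8027·0.4053 + 0.1973·6.0000] = 1.4500; exercise value = 0.0000 ≤ continuation, so V_0 = 1.4500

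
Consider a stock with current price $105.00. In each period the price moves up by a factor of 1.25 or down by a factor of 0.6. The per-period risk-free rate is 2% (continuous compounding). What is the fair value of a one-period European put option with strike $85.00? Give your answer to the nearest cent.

Risk-neutral probability p = (e^0.02 − 0.6)/(1.25 − 0.6) = 0.4202/0.6500 = 0.6465
Terminal stock prices: S_u = 131.2, S_d = 63
Terminal payoffs (K − S): max(-46.25, 0) = 0, max(22, 0) = 22
Node 0 (S = 105): V_0 = e^(−0.02)·[0.6465·0.0000 + 0.3535·22.0000] = 7.6238

$7.62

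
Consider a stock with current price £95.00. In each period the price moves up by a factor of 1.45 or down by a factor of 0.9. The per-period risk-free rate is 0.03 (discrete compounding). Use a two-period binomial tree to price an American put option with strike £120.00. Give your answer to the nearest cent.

£25.58

Risk-neutral probability p = (1 + 0.03 − 0.9)/(1.45 − 0.9) = 0.1300/0.5500 = 0.2364
Terminal stock prices: S_uu = 199.7, S_ud = 124, S_dd = 76.95
Terminal payoffs (K − S): max(-79.74, 0) = 0, max(-3.975, 0) = 0, max(43.05, 0) = 43.05
Node u (S = 137.8): continuation = 1/1.03·[0.2364·0.0000 + 0.7636·0.0000] = 0.0000; exercise value = 0.0000 ≤ continuation, so V_u = 0.0000
Node d (S = 85.5): continuation = 1/1.03·[0.2364·0.0000 + 0.7636·43.0500] = 31.9170; exercise value = 34.5000 > continuation, so V_d = 34.5000 (exercise)
Node 0 (S = 95): continuation = 1/1.03·[0.2364·0.0000 + 0.7636·34.5000] = 25.5781; exercise value = 25.0000 ≤ continuation, so V_0 = 25.5781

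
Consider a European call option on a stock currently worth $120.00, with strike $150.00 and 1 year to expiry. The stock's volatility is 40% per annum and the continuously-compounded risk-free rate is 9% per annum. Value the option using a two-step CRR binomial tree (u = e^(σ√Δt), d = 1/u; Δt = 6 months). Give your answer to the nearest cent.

$14.57

CRR parameters: u = e^(σ√Δt) = e^(0.4·√0.5) = 1.3269, d = 1/u = 0.7536
Per-period rate: rΔt = 0.09·0.5 = 0.045, so R = e^0.045 = 1.0460
Risk-neutral probability p = (e^0.045 − 0.7536)/(1.3269 − 0.7536) = 0.2924/0.5733 = 0.5100
Terminal stock prices: S_uu = 211.3, S_ud = 120, S_dd = 68.16
Terminal payoffs (S − K): max(61.28, 0) = 61.28, max(-30, 0) = 0, max(-81.84, 0) = 0
Node u (S = 159.2): V_u = e^(−0.045)·[0.5100·61.2785 + 0.4900·0.0000] = 29.8797
Node d (S = 90.44): V_d = e^(−0.045)·[0.5100·0.0000 + 0.4900·0.0000] = 0.0000
Node 0 (S = 120): V_0 = e^(−0.045)·[0.5100·29.8797 + 0.4900·0.0000] = 14.5695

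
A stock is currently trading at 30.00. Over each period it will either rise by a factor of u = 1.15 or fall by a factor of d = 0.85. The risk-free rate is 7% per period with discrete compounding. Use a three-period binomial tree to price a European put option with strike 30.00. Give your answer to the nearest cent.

Risk-neutral probability p = (1 + 0.07 − 0.85)/(1.15 − 0.85) = 0.2200/0.3000 = 0.7333
Terminal stock prices: S_uuu = 45.63, S_uud = 33.72, S_udd = 24.93, S_ddd = 18.42
Terminal payoffs (K − S): max(-15.63, 0) = 0, max(-3.724, 0) = 0, max(5.074, 0) = 5.074, max(11.58, 0) = 11.58
Node uu (S = 39.67): V_uu = 1/1.07·[0.7333·0.0000 + 0.2667·0.0000] = 0.0000
Node ud (S = 29.32): V_ud = 1/1.07·[0.7333·0.0000 + 0.2667·5.0738] = 1.2645
Node dd (S = 21.67): V_dd = 1/1.07·[0.7333·5.0738 + 0.2667·11.5763] = 6.3624
Node u (S = 34.5): V_u = 1/1.07·[0.7333·0.0000 + 0.2667·1.2645] = 0.3151
Node d (S = 25.5): V_d = 1/1.07·[0.7333·1.2645 + 0.2667·6.3624] = 2.4523
Node 0 (S = 30): V_0 = 1/1.07·[0.7333·0.3151 + 0.2667·2.4523] = 0.8271

0.83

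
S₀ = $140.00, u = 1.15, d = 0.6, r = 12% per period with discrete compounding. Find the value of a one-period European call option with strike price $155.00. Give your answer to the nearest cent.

Risk-neutral probability p = (1 + 0.12 − 0.6)/(1.15 − 0.6) = 0.5200/0.5500 = 0.9455
Terminal stock prices: S_u = 161, S_d = 84
Terminal payoffs (S − K): max(6, 0) = 6, max(-71, 0) = 0
Node 0 (S = 140): V_0 = 1/1.12·[0.9455·6.0000 + 0.0545·0.0000] = 5.0649

$5.06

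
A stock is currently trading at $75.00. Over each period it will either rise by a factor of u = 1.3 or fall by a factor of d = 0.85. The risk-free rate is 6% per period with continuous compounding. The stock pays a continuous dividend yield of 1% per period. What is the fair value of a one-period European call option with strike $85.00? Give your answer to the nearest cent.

Per-period risk-free factor R = e^0.06 = 1.0618; dividend-adjusted growth = e^(0.06−0.01) = 1.0513.
Risk-neutral probability p = (1.0513 − 0.85)/(1.3 − 0.85) = 0.2013/0.4500 = 0.4473
Terminal stock prices: S_u = 97.5, S_d = 63.75
Terminal payoffs (S − K): max(12.5, 0) = 12.5, max(-21.25, 0) = 0
Node 0 (S = 75): V_0 = e^(−0.06)·[0.4473·12.5000 + 0.5527·0.0000] = 5.2653

$5.27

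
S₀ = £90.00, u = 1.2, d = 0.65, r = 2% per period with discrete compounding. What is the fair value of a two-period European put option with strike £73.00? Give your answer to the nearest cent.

£4.79

Risk-neutral probability p = (1 + 0.02 − 0.65)/(1.2 − 0.65) = 0.3700/0.5500 = 0.6727
Terminal stock prices: S_uu = 129.6, S_ud = 70.2, S_dd = 38.03
Terminal payoffs (K − S): max(-56.6, 0) = 0, max(2.8, 0) = 2.8, max(34.97, 0) = 34.97
Node u (S = 108): V_u = 1/1.02·[0.6727·0.0000 + 0.3273·2.8000] = 0.8984
Node d (S = 58.5): V_d = 1/1.02·[0.6727·2.8000 + 0.3273·34.9750] = 13.0686
Node 0 (S = 90): V_0 = 1/1.02·[0.6727·0.8984 + 0.3273·13.0686] = 4.7857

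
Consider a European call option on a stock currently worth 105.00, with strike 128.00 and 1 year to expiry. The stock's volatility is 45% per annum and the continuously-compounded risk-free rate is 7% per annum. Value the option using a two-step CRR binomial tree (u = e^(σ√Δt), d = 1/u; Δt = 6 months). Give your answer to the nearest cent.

CRR parameters: u = e^(σ√Δt) = e^(0.45·√0.5) = 1.3746, d = 1/u = 0.7275
Per-period rate: rΔt = 0.07·0.5 = 0.035, so R = e^0.035 = 1.0356
Risk-neutral probability p = (e^0.035 − 0.7275)/(1.3746 − 0.7275) = 0.3082/0.6472 = 0.4762
Terminal stock prices: S_uu = 198.4, S_ud = 105, S_dd = 55.57
Terminal payoffs (S − K): max(70.41, 0) = 70.41, max(-23, 0) = 0, max(-72.43, 0) = 0
Node u (S = 144.3): V_u = e^(−0.035)·[0.4762·70.4141 + 0.5238·0.0000] = 32.3747
Node d (S = 76.38): V_d = e^(−0.035)·[0.4762·0.0000 + 0.5238·0.0000] = 0.0000
Node 0 (S = 105): V_0 = e^(−0.035)·[0.4762·32.3747 + 0.5238·0.0000] = 14.8851

14.89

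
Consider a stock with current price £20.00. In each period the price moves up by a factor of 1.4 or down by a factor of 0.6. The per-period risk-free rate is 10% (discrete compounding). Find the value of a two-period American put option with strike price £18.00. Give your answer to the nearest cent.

Risk-neutral probability p = (1 + 0.1 − 0.6)/(1.4 − 0.6) = 0.5000/0.8000 = 0.6250
Terminal stock prices: S_uu = 39.2, S_ud = 16.8, S_dd = 7.2
Terminal payoffs (K − S): max(-21.2, 0) = 0, max(1.2, 0) = 1.2, max(10.8, 0) = 10.8
Node u (S = 28): continuation = 1/1.1·[0.6250·0.0000 + 0.3750·1.2000] = 0.4091; exercise value = 0.0000 ≤ continuation, so V_u = 0.4091
Node d (S = 12): continuation = 1/1.1·[0.6250·1.2000 + 0.3750·10.8000] = 4.3636; exercise value = 6.0000 > continuation, so V_d = 6.0000 (exercise)
Node 0 (S = 20): continuation = 1/1.1·[0.6250·0.4091 + 0.3750·6.0000] = 2.2779; exercise value = 0.0000 ≤ continuation, so V_0 = 2.2779

£2.28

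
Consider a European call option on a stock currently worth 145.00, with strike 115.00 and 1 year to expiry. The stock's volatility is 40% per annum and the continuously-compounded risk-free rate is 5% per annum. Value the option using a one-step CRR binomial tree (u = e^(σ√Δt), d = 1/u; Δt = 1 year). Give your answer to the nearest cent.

44.69

CRR parameters: u = e^(σ√Δt) = e^(0.4·√1) = 1.4918, d = 1/u = 0.6703
Per-period rate: rΔt = 0.05·1 = 0.05, so R = e^0.05 = 1.0513
Risk-neutral probability p = (e^0.05 − 0.6703)/(1.4918 − 0.6703) = 0.3810/0.8215 = 0.4637
Terminal stock prices: S_u = 216.3, S_d = 97.2
Terminal payoffs (S − K): max(101.3, 0) = 101.3, max(-17.8, 0) = 0
Node 0 (S = 145): V_0 = e^(−0.05)·[0.4637·101.3146 + 0.5363·0.0000] = 44.6906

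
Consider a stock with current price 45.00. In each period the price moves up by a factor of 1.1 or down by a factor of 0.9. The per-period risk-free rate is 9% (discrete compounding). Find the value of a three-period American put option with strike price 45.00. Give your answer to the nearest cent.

0.22

Risk-neutral probability p = (1 + 0.09 − 0.9)/(1.1 − 0.9) = 0.1900/0.2000 = 0.9500
Terminal stock prices: S_uuu = 59.9, S_uud = 49.01, S_udd = 40.1, S_ddd = 32.81
Terminal payoffs (K − S): max(-14.9, 0) = 0, max(-4.005, 0) = 0, max(4.905, 0) = 4.905, max(12.19, 0) = 12.19
Node uu (S = 54.45): continuation = 1/1.09·[0.9500·0.0000 + 0.0500·0.0000] = 0.0000; exercise value = 0.0000 ≤ continuation, so V_uu = 0.0000
Node ud (S = 44.55): continuation = 1/1.09·[0.9500·0.0000 + 0.0500·4.9050] = 0.2250; exercise value = 0.4500 > continuation, so V_ud = 0.4500 (exercise)
Node dd (S = 36.45): continuation = 1/1.09·[0.9500·4.9050 + 0.0500·12.1950] = 4.8344; exercise value = 8.5500 > continuation, so V_dd = 8.5500 (exercise)
Node u (S = 49.5): continuation = 1/1.09·[0.9500·0.0000 + 0.0500·0.4500] = 0.0206; exercise value = 0.0000 ≤ continuation, so V_u = 0.0206
Node d (S = 40.5): continuation = 1/1.09·[0.9500·0.4500 + 0.0500·8.5500] = 0.7844; exercise value = 4.5000 > continuation, so V_d = 4.5000 (exercise)
Node 0 (S = 45): continuation = 1/1.09·[0.9500·0.0206 + 0.0500·4.5000] = 0.2244; exercise value = 0.0000 ≤ continuation, so V_0 = 0.2244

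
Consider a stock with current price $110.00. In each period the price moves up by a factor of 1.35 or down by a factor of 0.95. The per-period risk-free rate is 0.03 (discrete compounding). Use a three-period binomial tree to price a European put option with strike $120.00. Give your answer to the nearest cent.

$12.04

Risk-neutral probability p = (1 + 0.03 − 0.95)/(1.35 − 0.95) = 0.0800/0.4000 = 0.2000
Terminal stock prices: S_uuu = 270.6, S_uud = 190.5, S_udd = 134, S_ddd = 94.31
Terminal payoffs (K − S): max(-150.6, 0) = 0, max(-70.45, 0) = 0, max(-14.02, 0) = 0, max(25.69, 0) = 25.69
Node uu (S = 200.5): V_uu = 1/1.03·[0.2000·0.0000 + 0.8000·0.0000] = 0.0000
Node ud (S = 141.1): V_ud = 1/1.03·[0.2000·0.0000 + 0.8000·0.0000] = 0.0000
Node dd (S = 99.27): V_dd = 1/1.03·[0.2000·0.0000 + 0.8000·25.6888] = 19.9524
Node u (S = 148.5): V_u = 1/1.03·[0.2000·0.0000 + 0.8000·0.0000] = 0.0000
Node d (S = 104.5): V_d = 1/1.03·[0.2000·0.0000 + 0.8000·19.9524] = 15.4970
Node 0 (S = 110): V_0 = 1/1.03·[0.2000·0.0000 + 0.8000·15.4970] = 12.0365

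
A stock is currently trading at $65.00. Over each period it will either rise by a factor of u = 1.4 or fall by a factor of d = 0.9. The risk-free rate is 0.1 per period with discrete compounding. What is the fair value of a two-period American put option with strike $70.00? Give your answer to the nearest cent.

$6.27

Risk-neutral probability p = (1 + 0.1 − 0.9)/(1.4 − 0.9) = 0.2000/0.5000 = 0.4000
Terminal stock prices: S_uu = 127.4, S_ud = 81.9, S_dd = 52.65
Terminal payoffs (K − S): max(-57.4, 0) = 0, max(-11.9, 0) = 0, max(17.35, 0) = 17.35
Node u (S = 91): continuation = 1/1.1·[0.4000·0.0000 + 0.6000·0.0000] = 0.0000; exercise value = 0.0000 ≤ continuation, so V_u = 0.0000
Node d (S = 58.5): continuation = 1/1.1·[0.4000·0.0000 + 0.6000·17.3500] = 9.4636; exercise value = 11.5000 > continuation, so V_d = 11.5000 (exercise)
Node 0 (S = 65): continuation = 1/1.1·[0.4000·0.0000 + 0.6000·11.5000] = 6.2727; exercise value = 5.0000 ≤ continuation, so V_0 = 6.2727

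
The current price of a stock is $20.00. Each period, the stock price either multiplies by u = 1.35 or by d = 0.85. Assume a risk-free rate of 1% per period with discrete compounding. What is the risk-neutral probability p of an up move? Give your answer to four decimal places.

p = 0.3200

Risk-neutral probability p = (1 + 0.01 − 0.85)/(1.35 − 0.85) = 0.1600/0.5000 = 0.3200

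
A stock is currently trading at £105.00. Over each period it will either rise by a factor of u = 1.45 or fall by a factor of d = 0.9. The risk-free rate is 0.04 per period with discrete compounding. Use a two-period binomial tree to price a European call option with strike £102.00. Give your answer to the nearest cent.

Risk-neutral probability p = (1 + 0.04 − 0.9)/(1.45 − 0.9) = 0.1400/0.5500 = 0.2545
Terminal stock prices: S_uu = 220.8, S_ud = 137, S_dd = 85.05
Terminal payoffs (S − K): max(118.8, 0) = 118.8, max(35.03, 0) = 35.03, max(-16.95, 0) = 0
Node u (S = 152.2): V_u = 1/1.04·[0.2545·118.7625 + 0.7455·35.0250] = 54.1731
Node d (S = 94.5): V_d = 1/1.04·[0.2545·35.0250 + 0.7455·0.0000] = 8.5726
Node 0 (S = 105): V_0 = 1/1.04·[0.2545·54.1731 + 0.7455·8.5726] = 19.4038

£19.40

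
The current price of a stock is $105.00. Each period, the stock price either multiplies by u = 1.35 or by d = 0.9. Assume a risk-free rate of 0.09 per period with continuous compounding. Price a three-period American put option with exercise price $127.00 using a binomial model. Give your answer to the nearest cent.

$22.00

Risk-neutral probability p = (e^0.09 − 0.9)/(1.35 − 0.9) = 0.1942/0.4500 = 0.4315
Terminal stock prices: S_uuu = 258.3, S_uud = 172.2, S_udd = 114.8, S_ddd = 76.55
Terminal payoffs (K − S): max(-131.3, 0) = 0, max(-45.23, 0) = 0, max(12.18, 0) = 12.18, max(50.45, 0) = 50.45
Node uu (S = 191.4): continuation = e^(−0.09)·[0.4315·0.0000 + 0.5685·0.0000] = 0.0000; exercise value = 0.0000 ≤ continuation, so V_uu = 0.0000
Node ud (S = 127.6): continuation = e^(−0.09)·[0.4315·0.0000 + 0.5685·12.1825] = 6.3297; exercise value = 0.0000 ≤ continuation, so V_ud = 6.3297
Node dd (S = 85.05): continuation = e^(−0.09)·[0.4315·12.1825 + 0.5685·50.4550] = 31.0193; exercise value = 41.9500 > continuation, so V_dd = 41.9500 (exercise)
Node u (S = 141.8): continuation = e^(−0.09)·[0.4315·0.0000 + 0.5685·6.3297] = 3.2887; exercise value = 0.0000 ≤ continuation, so V_u = 3.2887
Node d (S = 94.5): continuation = e^(−0.09)·[0.4315·6.3297 + 0.5685·41.9500] = 24.2922; exercise value = 32.5000 > continuation, so V_d = 32.5000 (exercise)
Node 0 (S = 105): continuation = e^(−0.09)·[0.4315·3.2887 + 0.5685·32.5000] = 18.1830; exercise value = 22.0000 > continuation, so V_0 = 22.0000 (exercise)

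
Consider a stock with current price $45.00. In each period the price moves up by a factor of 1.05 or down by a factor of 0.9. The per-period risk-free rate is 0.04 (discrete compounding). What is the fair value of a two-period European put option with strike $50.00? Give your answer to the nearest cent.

Risk-neutral probability p = (1 + 0.04 − 0.9)/(1.05 − 0.9) = 0.1400/0.1500 = 0.9333
Terminal stock prices: S_uu = 49.61, S_ud = 42.52, S_dd = 36.45
Terminal payoffs (K − S): max(0.3875, 0) = 0.3875, max(7.475, 0) = 7.475, max(13.55, 0) = 13.55
Node u (S = 47.25): V_u = 1/1.04·[0.9333·0.3875 + 0.0667·7.4750] = 0.8269
Node d (S = 40.5): V_d = 1/1.04·[0.9333·7.4750 + 0.0667·13.5500] = 7.5769
Node 0 (S = 45): V_0 = 1/1.04·[0.9333·0.8269 + 0.0667·7.5769] = 1.2278

$1.23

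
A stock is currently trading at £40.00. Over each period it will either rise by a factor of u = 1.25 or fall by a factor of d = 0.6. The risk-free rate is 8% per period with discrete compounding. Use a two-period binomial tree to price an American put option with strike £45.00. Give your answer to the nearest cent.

£7.57

Risk-neutral probability p = (1 + 0.08 − 0.6)/(1.25 − 0.6) = 0.4800/0.6500 = 0.7385
Terminal stock prices: S_uu = 62.5, S_ud = 30, S_dd = 14.4
Terminal payoffs (K − S): max(-17.5, 0) = 0, max(15, 0) = 15, max(30.6, 0) = 30.6
Node u (S = 50): continuation = 1/1.08·[0.7385·0.0000 + 0.2615·15.0000] = 3.6325; exercise value = 0.0000 ≤ continuation, so V_u = 3.6325
Node d (S = 24): continuation = 1/1.08·[0.7385·15.0000 + 0.2615·30.6000] = 17.6667; exercise value = 21.0000 > continuation, so V_d = 21.0000 (exercise)
Node 0 (S = 40): continuation = 1/1.08·[0.7385·3.6325 + 0.2615·21.0000] = 7.5692; exercise value = 5.0000 ≤ continuation, so V_0 = 7.5692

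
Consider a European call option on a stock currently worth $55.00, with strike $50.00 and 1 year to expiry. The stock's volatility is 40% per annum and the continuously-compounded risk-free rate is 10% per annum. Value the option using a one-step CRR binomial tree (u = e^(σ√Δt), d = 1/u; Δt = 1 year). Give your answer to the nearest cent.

CRR parameters: u = e^(σ√Δt) = e^(0.4·√1) = 1.4918, d = 1/u = 0.6703
Per-period rate: rΔt = 0.1·1 = 0.1, so R = e^0.1 = 1.1052
Risk-neutral probability p = (e^0.1 − 0.6703)/(1.4918 − 0.6703) = 0.4349/0.8215 = 0.5293
Terminal stock prices: S_u = 82.05, S_d = 36.87
Terminal payoffs (S − K): max(32.05, 0) = 32.05, max(-13.13, 0) = 0
Node 0 (S = 55): V_0 = e^(−0.1)·[0.5293·32.0504 + 0.4707·0.0000] = 15.3509

$15.35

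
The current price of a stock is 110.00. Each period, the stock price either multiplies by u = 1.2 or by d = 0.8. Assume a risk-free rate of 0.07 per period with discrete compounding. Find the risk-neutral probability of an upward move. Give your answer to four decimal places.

Risk-neutral probability p = (1 + 0.07 − 0.8)/(1.2 − 0.8) = 0.2700/0.4000 = 0.6750

p = 0.6750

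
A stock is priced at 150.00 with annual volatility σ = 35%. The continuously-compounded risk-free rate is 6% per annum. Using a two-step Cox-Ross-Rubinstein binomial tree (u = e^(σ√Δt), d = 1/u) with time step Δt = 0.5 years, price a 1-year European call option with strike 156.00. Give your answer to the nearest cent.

21.15

CRR parameters: u = e^(σ√Δt) = e^(0.35·√0.5) = 1.2808, d = 1/u = 0.7808
Per-period rate: rΔt = 0.06·0.5 = 0.03, so R = e^0.03 = 1.0305
Risk-neutral probability p = (e^0.03 − 0.7808)/(1.2808 − 0.7808) = 0.2497/0.5000 = 0.4993
Terminal stock prices: S_uu = 246.1, S_ud = 150, S_dd = 91.44
Terminal payoffs (S − K): max(90.07, 0) = 90.07, max(-6, 0) = 0, max(-64.56, 0) = 0
Node u (S = 192.1): V_u = e^(−0.03)·[0.4993·90.0685 + 0.5007·0.0000] = 43.6461
Node d (S = 117.1): V_d = e^(−0.03)·[0.4993·0.0000 + 0.5007·0.0000] = 0.0000
Node 0 (S = 150): V_0 = e^(−0.03)·[0.4993·43.6461 + 0.5007·0.0000] = 21.1504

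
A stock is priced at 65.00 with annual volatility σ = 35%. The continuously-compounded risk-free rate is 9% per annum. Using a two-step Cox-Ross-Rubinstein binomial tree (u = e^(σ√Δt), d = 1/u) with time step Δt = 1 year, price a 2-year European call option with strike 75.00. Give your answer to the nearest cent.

CRR parameters: u = e^(σ√Δt) = e^(0.35·√1) = 1.4191, d = 1/u = 0.7047
Per-period rate: rΔt = 0.09·1 = 0.09, so R = e^0.09 = 1.0942
Risk-neutral probability p = (e^0.09 − 0.7047)/(1.4191 − 0.7047) = 0.3895/0.7144 = 0.5452
Terminal stock prices: S_uu = 130.9, S_ud = 65, S_dd = 32.28
Terminal payoffs (S − K): max(55.89, 0) = 55.89, max(-10, 0) = 0, max(-42.72, 0) = 0
Node u (S = 92.24): V_u = e^(−0.09)·[0.5452·55.8939 + 0.4548·0.0000] = 27.8510
Node d (S = 45.8): V_d = e^(−0.09)·[0.5452·0.0000 + 0.4548·0.0000] = 0.0000
Node 0 (S = 65): V_0 = e^(−0.09)·[0.5452·27.8510 + 0.4548·0.0000] = 13.8777

13.88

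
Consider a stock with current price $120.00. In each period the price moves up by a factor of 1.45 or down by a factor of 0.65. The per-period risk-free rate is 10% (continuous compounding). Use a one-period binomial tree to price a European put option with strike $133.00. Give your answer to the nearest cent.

Risk-neutral probability p = (e^0.1 − 0.65)/(1.45 − 0.65) = 0.4552/0.8000 = 0.5690
Terminal stock prices: S_u = 174, S_d = 78
Terminal payoffs (K − S): max(-41, 0) = 0, max(55, 0) = 55
Node 0 (S = 120): V_0 = e^(−0.1)·[0.5690·0.0000 + 0.4310·55.0000] = 21.4510

$21.45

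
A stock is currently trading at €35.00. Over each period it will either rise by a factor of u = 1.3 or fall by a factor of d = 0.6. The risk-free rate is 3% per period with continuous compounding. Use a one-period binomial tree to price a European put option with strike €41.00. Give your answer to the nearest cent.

€7.47

Risk-neutral probability p = (e^0.03 − 0.6)/(1.3 − 0.6) = 0.4305/0.7000 = 0.6149
Terminal stock prices: S_u = 45.5, S_d = 21
Terminal payoffs (K − S): max(-4.5, 0) = 0, max(20, 0) = 20
Node 0 (S = 35): V_0 = e^(−0.03)·[0.6149·0.0000 + 0.3851·20.0000] = 7.4737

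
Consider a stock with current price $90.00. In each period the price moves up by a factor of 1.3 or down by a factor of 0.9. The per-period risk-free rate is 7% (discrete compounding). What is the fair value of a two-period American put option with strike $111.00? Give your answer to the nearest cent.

Risk-neutral probability p = (1 + 0.07 − 0.9)/(1.3 − 0.9) = 0.1700/0.4000 = 0.4250
Terminal stock prices: S_uu = 152.1, S_ud = 105.3, S_dd = 72.9
Terminal payoffs (K − S): max(-41.1, 0) = 0, max(5.7, 0) = 5.7, max(38.1, 0) = 38.1
Node u (S = 117): continuation = 1/1.07·[0.4250·0.0000 + 0.5750·5.7000] = 3.0631; exercise value = 0.0000 ≤ continuation, so V_u = 3.0631
Node d (S = 81): continuation = 1/1.07·[0.4250·5.7000 + 0.5750·38.1000] = 22.7383; exercise value = 30.0000 > continuation, so V_d = 30.0000 (exercise)
Node 0 (S = 90): continuation = 1/1.07·[0.4250·3.0631 + 0.5750·30.0000] = 17.3381; exercise value = 21.0000 > continuation, so V_0 = 21.0000 (exercise)

$21.00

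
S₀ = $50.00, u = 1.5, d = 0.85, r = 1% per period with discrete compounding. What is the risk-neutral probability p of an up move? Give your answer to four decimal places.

p = 0.2462

Risk-neutral probability p = (1 + 0.01 − 0.85)/(1.5 − 0.85) = 0.1600/0.6500 = 0.2462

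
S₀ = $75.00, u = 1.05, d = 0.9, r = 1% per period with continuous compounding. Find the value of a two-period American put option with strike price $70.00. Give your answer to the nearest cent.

Risk-neutral probability p = (e^0.01 − 0.9)/(1.05 − 0.9) = 0.1101/0.1500 = 0.7337
Terminal stock prices: S_uu = 82.69, S_ud = 70.88, S_dd = 60.75
Terminal payoffs (K − S): max(-12.69, 0) = 0, max(-0.875, 0) = 0, max(9.25, 0) = 9.25
Node u (S = 78.75): continuation = e^(−0.01)·[0.7337·0.0000 + 0.2663·0.0000] = 0.0000; exercise value = 0.0000 ≤ continuation, so V_u = 0.0000
Node d (S = 67.5): continuation = e^(−0.01)·[0.7337·0.0000 + 0.2663·9.2500] = 2.4391; exercise value = 2.5000 > continuation, so V_d = 2.5000 (exercise)
Node 0 (S = 75): continuation = e^(−0.01)·[0.7337·0.0000 + 0.2663·2.5000] = 0.6592; exercise value = 0.0000 ≤ continuation, so V_0 = 0.6592

$0.66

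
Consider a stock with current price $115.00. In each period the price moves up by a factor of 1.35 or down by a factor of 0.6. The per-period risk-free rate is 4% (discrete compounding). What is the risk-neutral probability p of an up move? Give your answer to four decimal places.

Risk-neutral probability p = (1 + 0.04 − 0.6)/(1.35 − 0.6) = 0.4400/0.7500 = 0.5867

p = 0.5867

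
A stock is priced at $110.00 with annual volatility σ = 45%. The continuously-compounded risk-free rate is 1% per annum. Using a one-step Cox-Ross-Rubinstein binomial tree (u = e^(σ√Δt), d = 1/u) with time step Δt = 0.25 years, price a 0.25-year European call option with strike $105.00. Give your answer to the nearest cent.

CRR parameters: u = e^(σ√Δt) = e^(0.45·√0.25) = 1.2523, d = 1/u = 0.7985
Per-period rate: rΔt = 0.01·0.25 = 0.0025, so R = e^0.0025 = 1.0025
Risk-neutral probability p = (e^0.0025 − 0.7985)/(1.2523 − 0.7985) = 0.2040/0.4538 = 0.4495
Terminal stock prices: S_u = 137.8, S_d = 87.84
Terminal payoffs (S − K): max(32.76, 0) = 32.76, max(-17.16, 0) = 0
Node 0 (S = 110): V_0 = e^(−0.0025)·[0.4495·32.7555 + 0.5505·0.0000] = 14.6869

$14.69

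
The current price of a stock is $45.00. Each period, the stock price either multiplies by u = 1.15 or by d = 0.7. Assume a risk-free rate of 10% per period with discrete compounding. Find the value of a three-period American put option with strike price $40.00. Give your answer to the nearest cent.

$1.17

Risk-neutral probability p = (1 + 0.1 − 0.7)/(1.15 − 0.7) = 0.4000/0.4500 = 0.8889
Terminal stock prices: S_uuu = 68.44, S_uud = 41.66, S_udd = 25.36, S_ddd = 15.43
Terminal payoffs (K − S): max(-28.44, 0) = 0, max(-1.659, 0) = 0, max(14.64, 0) = 14.64, max(24.57, 0) = 24.57
Node uu (S = 59.51): continuation = 1/1.1·[0.8889·0.0000 + 0.1111·0.0000] = 0.0000; exercise value = 0.0000 ≤ continuation, so V_uu = 0.0000
Node ud (S = 36.22): continuation = 1/1.1·[0.8889·0.0000 + 0.1111·14.6425] = 1.4790; exercise value = 3.7750 > continuation, so V_ud = 3.7750 (exercise)
Node dd (S = 22.05): continuation = 1/1.1·[0.8889·14.6425 + 0.1111·24.5650] = 14.3136; exercise value = 17.9500 > continuation, so V_dd = 17.9500 (exercise)
Node u (S = 51.75): continuation = 1/1.1·[0.8889·0.0000 + 0.1111·3.7750] = 0.3813; exercise value = 0.0000 ≤ continuation, so V_u = 0.3813
Node d (S = 31.5): continuation = 1/1.1·[0.8889·3.7750 + 0.1111·17.9500] = 4.8636; exercise value = 8.5000 > continuation, so V_d = 8.5000 (exercise)
Node 0 (S = 45): continuation = 1/1.1·[0.8889·0.3813 + 0.1111·8.5000] = 1.1667; exercise value = 0.0000 ≤ continuation, so V_0 = 1.1667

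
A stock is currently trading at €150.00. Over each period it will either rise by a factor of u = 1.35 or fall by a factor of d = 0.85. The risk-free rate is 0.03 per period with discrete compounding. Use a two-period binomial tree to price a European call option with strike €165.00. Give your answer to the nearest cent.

Risk-neutral probability p = (1 + 0.03 − 0.85)/(1.35 − 0.85) = 0.1800/0.5000 = 0.3600
Terminal stock prices: S_uu = 273.4, S_ud = 172.1, S_dd = 108.4
Terminal payoffs (S − K): max(108.4, 0) = 108.4, max(7.125, 0) = 7.125, max(-56.63, 0) = 0
Node u (S = 202.5): V_u = 1/1.03·[0.3600·108.3750 + 0.6400·7.1250] = 42.3058
Node d (S = 127.5): V_d = 1/1.03·[0.3600·7.1250 + 0.6400·0.0000] = 2.4903
Node 0 (S = 150): V_0 = 1/1.03·[0.3600·42.3058 + 0.6400·2.4903] = 16.3339

€16.33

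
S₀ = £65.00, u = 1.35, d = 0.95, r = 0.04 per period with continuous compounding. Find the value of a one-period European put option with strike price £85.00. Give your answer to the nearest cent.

Risk-neutral probability p = (e^0.04 − 0.95)/(1.35 − 0.95) = 0.0908/0.4000 = 0.2270
Terminal stock prices: S_u = 87.75, S_d = 61.75
Terminal payoffs (K − S): max(-2.75, 0) = 0, max(23.25, 0) = 23.25
Node 0 (S = 65): V_0 = e^(−0.04)·[0.2270·0.0000 + 0.7730·23.2500] = 17.2669

£17.27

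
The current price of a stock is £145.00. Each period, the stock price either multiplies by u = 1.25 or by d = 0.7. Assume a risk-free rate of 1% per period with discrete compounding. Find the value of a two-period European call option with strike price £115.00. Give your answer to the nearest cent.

£40.47

Risk-neutral probability p = (1 + 0.01 − 0.7)/(1.25 − 0.7) = 0.3100/0.5500 = 0.5636
Terminal stock prices: S_uu = 226.6, S_ud = 126.9, S_dd = 71.05
Terminal payoffs (S − K): max(111.6, 0) = 111.6, max(11.87, 0) = 11.87, max(-43.95, 0) = 0
Node u (S = 181.2): V_u = 1/1.01·[0.5636·111.5625 + 0.4364·11.8750] = 67.3886
Node d (S = 101.5): V_d = 1/1.01·[0.5636·11.8750 + 0.4364·0.0000] = 6.6269
Node 0 (S = 145): V_0 = 1/1.01·[0.5636·67.3886 + 0.4364·6.6269] = 40.4697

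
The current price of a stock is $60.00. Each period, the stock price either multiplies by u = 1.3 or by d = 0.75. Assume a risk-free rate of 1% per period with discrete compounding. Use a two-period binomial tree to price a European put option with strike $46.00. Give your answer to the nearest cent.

Risk-neutral probability p = (1 + 0.01 − 0.75)/(1.3 − 0.75) = 0.2600/0.5500 = 0.4727
Terminal stock prices: S_uu = 101.4, S_ud = 58.5, S_dd = 33.75
Terminal payoffs (K − S): max(-55.4, 0) = 0, max(-12.5, 0) = 0, max(12.25, 0) = 12.25
Node u (S = 78): V_u = 1/1.01·[0.4727·0.0000 + 0.5273·0.0000] = 0.0000
Node d (S = 45): V_d = 1/1.01·[0.4727·0.0000 + 0.5273·12.2500] = 6.3951
Node 0 (S = 60): V_0 = 1/1.01·[0.4727·0.0000 + 0.5273·6.3951] = 3.3386

$3.34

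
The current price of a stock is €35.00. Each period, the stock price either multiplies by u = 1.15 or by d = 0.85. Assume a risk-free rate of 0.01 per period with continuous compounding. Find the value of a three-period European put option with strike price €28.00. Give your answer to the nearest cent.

€0.64

Risk-neutral probability p = (e^0.01 − 0.85)/(1.15 − 0.85) = 0.1601/0.3000 = 0.5335
Terminal stock prices: S_uuu = 53.23, S_uud = 39.34, S_udd = 29.08, S_ddd = 21.49
Terminal payoffs (K − S): max(-25.23, 0) = 0, max(-11.34, 0) = 0, max(-1.081, 0) = 0, max(6.506, 0) = 6.506
Node uu (S = 46.29): V_uu = e^(−0.01)·[0.5335·0.0000 + 0.4665·0.0000] = 0.0000
Node ud (S = 34.21): V_ud = e^(−0.01)·[0.5335·0.0000 + 0.4665·0.0000] = 0.0000
Node dd (S = 25.29): V_dd = e^(−0.01)·[0.5335·0.0000 + 0.4665·6.5056] = 3.0047
Node u (S = 40.25): V_u = e^(−0.01)·[0.5335·0.0000 + 0.4665·0.0000] = 0.0000
Node d (S = 29.75): V_d = e^(−0.01)·[0.5335·0.0000 + 0.4665·3.0047] = 1.3877
Node 0 (S = 35): V_0 = e^(−0.01)·[0.5335·0.0000 + 0.4665·1.3877] = 0.6409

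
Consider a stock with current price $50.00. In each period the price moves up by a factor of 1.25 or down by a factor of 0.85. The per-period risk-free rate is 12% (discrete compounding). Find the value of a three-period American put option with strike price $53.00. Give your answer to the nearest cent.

$3.44

Risk-neutral probability p = (1 + 0.12 − 0.85)/(1.25 − 0.85) = 0.2700/0.4000 = 0.6750
Terminal stock prices: S_uuu = 97.66, S_uud = 66.41, S_udd = 45.16, S_ddd = 30.71
Terminal payoffs (K − S): max(-44.66, 0) = 0, max(-13.41, 0) = 0, max(7.844, 0) = 7.844, max(22.29, 0) = 22.29
Node uu (S = 78.12): continuation = 1/1.12·[0.6750·0.0000 + 0.3250·0.0000] = 0.0000; exercise value = 0.0000 ≤ continuation, so V_uu = 0.0000
Node ud (S = 53.12): continuation = 1/1.12·[0.6750·0.0000 + 0.3250·7.8438] = 2.2761; exercise value = 0.0000 ≤ continuation, so V_ud = 2.2761
Node dd (S = 36.12): continuation = 1/1.12·[0.6750·7.8438 + 0.3250·22.2938] = 11.1964; exercise value = 16.8750 > continuation, so V_dd = 16.8750 (exercise)
Node u (S = 62.5): continuation = 1/1.12·[0.6750·0.0000 + 0.3250·2.2761] = 0.6605; exercise value = 0.0000 ≤ continuation, so V_u = 0.6605
Node d (S = 42.5): continuation = 1/1.12·[0.6750·2.2761 + 0.3250·16.8750] = 6.2685; exercise value = 10.5000 > continuation, so V_d = 10.5000 (exercise)
Node 0 (S = 50): continuation = 1/1.12·[0.6750·0.6605 + 0.3250·10.5000] = 3.4449; exercise value = 3.0000 ≤ continuation, so V_0 = 3.4449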